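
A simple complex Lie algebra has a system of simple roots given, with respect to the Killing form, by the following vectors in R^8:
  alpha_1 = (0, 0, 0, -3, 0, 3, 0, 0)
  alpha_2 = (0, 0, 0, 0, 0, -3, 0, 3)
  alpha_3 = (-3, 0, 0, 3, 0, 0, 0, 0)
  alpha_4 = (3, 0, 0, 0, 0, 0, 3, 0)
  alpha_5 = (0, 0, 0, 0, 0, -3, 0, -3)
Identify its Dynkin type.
D_5 (so(10))

Compute the Cartan integers a_ij = 2(alpha_i, alpha_j)/(alpha_j, alpha_j); the resulting 5x5 Cartan matrix is
[[2, -1, -1, 0, -1], [-1, 2, 0, 0, 0], [-1, 0, 2, -1, 0], [0, 0, -1, 2, 0], [-1, 0, 0, 0, 2]].
All simple roots have the same length, so the diagram is simply laced. The associated Dynkin diagram is a chain of 3 nodes with a fork of two nodes at one end (D_5), so the type is D_5 (the algebra so(10)).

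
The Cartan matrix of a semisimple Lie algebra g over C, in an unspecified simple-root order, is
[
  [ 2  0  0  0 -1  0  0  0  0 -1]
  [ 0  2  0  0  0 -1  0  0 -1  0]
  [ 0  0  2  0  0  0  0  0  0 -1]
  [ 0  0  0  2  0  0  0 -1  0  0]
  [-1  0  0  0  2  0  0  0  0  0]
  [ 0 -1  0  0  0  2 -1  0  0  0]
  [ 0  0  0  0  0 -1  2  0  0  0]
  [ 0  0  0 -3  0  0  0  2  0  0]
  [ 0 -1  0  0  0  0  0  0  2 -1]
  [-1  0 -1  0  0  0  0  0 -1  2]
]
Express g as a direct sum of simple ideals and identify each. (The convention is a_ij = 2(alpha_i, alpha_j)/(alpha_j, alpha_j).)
The diagram associated to this matrix has two connected components: the simple roots {alpha_1, alpha_2, alpha_3, alpha_5, alpha_6, alpha_7, alpha_9, alpha_10} form a chain of 7 nodes with one extra node attached to the third node from one end (E_8), and {alpha_4, alpha_8} form two nodes joined by a triple edge (G_2). A semisimple Lie algebra decomposes uniquely as the direct sum of simple ideals, one per connected component of its Dynkin diagram, so g ≅ E_8 ⊕ G_2 (dimension 248 + 14 = 262).

type E_8 + type G_2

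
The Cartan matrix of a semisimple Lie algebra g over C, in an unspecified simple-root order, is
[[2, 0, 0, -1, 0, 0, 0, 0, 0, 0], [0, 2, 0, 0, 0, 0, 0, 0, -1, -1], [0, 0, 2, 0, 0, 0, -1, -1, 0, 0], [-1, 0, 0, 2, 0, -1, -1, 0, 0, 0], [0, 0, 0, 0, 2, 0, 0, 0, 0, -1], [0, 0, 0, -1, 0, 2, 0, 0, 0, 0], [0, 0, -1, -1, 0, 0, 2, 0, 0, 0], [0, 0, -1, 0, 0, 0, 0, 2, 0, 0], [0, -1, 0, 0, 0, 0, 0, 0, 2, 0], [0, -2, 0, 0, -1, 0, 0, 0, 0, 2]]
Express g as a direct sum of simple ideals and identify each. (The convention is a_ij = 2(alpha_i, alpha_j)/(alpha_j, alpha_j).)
D_6 + F_4

The diagram associated to this matrix has two connected components: the simple roots {alpha_1, alpha_3, alpha_4, alpha_6, alpha_7, alpha_8} form a chain of 4 nodes with a fork of two nodes at one end (D_6), and {alpha_2, alpha_5, alpha_9, alpha_10} form a chain of 4 nodes with a double edge between the middle two (F_4). A semisimple Lie algebra decomposes uniquely as the direct sum of simple ideals, one per connected component of its Dynkin diagram, so g ≅ D_6 ⊕ F_4 (dimension 66 + 52 = 118).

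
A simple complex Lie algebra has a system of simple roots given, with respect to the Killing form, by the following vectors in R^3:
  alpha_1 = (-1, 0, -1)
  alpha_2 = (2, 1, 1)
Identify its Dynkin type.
G_2

Compute the Cartan integers a_ij = 2(alpha_i, alpha_j)/(alpha_j, alpha_j); the resulting 2x2 Cartan matrix is
[[2, -1], [-3, 2]].
The roots have two lengths (squared-length ratio 3:1); the short ones are alpha_{1}. The associated Dynkin diagram is two nodes joined by a triple edge (G_2), so the type is G_2.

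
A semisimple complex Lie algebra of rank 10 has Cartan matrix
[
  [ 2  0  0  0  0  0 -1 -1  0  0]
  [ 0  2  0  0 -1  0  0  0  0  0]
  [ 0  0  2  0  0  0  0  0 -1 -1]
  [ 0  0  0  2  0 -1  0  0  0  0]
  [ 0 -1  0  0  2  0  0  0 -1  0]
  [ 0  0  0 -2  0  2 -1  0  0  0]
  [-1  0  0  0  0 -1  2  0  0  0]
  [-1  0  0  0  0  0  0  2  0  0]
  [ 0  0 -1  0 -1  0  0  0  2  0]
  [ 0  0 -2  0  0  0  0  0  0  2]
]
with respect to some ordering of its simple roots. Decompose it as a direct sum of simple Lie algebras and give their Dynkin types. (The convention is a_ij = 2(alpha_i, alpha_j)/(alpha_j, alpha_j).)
B_5 + C_5

The diagram associated to this matrix has two connected components: the simple roots {alpha_1, alpha_4, alpha_6, alpha_7, alpha_8} form a chain of 5 nodes with a double edge at one end; the terminal node there is the unique short simple root (B_5), and {alpha_2, alpha_3, alpha_5, alpha_9, alpha_10} form a chain of 5 nodes with a double edge at one end; the terminal node there is the unique long simple root (C_5). A semisimple Lie algebra decomposes uniquely as the direct sum of simple ideals, one per connected component of its Dynkin diagram, so g ≅ B_5 ⊕ C_5 (dimension 55 + 55 = 110).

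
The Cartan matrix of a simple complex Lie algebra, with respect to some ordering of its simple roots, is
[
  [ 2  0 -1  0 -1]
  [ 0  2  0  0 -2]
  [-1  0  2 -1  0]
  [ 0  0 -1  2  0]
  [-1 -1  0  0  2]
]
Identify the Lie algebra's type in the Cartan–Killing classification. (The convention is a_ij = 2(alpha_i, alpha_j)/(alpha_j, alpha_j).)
The matrix has rank 5 with 2's on the diagonal. Reading the off-diagonal entries as Dynkin edges (a single edge where a_ij = a_ji = -1; a double or triple edge where a_ij * a_ji = 2 or 3), the diagram is a chain of 5 nodes with a double edge at one end; the terminal node there is the unique long simple root (C_5). One simple-root ordering that puts it in standard form is (alpha_4, alpha_3, alpha_1, alpha_5, alpha_2). So the algebra is type C_5, i.e. sp(10).

C_5 (sp(10))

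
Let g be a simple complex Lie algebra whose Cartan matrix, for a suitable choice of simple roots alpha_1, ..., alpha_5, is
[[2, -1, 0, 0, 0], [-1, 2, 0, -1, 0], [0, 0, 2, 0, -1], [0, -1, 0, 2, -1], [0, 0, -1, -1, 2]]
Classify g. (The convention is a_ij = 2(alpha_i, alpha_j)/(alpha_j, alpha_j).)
type A_5

The matrix has rank 5 with 2's on the diagonal. Reading the off-diagonal entries as Dynkin edges (a single edge where a_ij = a_ji = -1; a double or triple edge where a_ij * a_ji = 2 or 3), the diagram is a chain of 5 nodes with single edges (A_5). One simple-root ordering that puts it in standard form is (alpha_1, alpha_2, alpha_4, alpha_5, alpha_3). So the algebra is type A_5, i.e. sl(6).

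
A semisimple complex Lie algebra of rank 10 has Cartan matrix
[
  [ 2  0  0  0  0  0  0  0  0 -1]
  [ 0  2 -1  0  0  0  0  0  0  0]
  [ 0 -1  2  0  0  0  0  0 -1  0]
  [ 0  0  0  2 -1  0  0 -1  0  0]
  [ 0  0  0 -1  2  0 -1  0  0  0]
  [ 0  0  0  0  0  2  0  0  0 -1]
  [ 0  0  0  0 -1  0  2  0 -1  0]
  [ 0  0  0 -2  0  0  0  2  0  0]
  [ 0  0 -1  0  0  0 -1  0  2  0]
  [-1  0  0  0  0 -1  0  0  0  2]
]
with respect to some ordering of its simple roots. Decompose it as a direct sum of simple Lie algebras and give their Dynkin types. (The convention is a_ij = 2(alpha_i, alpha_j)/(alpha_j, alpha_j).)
The diagram associated to this matrix has two connected components: the simple roots {alpha_1, alpha_6, alpha_10} form a chain of 3 nodes with single edges (A_3), and {alpha_2, alpha_3, alpha_4, alpha_5, alpha_7, alpha_8, alpha_9} form a chain of 7 nodes with a double edge at one end; the terminal node there is the unique long simple root (C_7). A semisimple Lie algebra decomposes uniquely as the direct sum of simple ideals, one per connected component of its Dynkin diagram, so g ≅ A_3 ⊕ C_7 (dimension 15 + 105 = 120).

A_3 ⊕ C_7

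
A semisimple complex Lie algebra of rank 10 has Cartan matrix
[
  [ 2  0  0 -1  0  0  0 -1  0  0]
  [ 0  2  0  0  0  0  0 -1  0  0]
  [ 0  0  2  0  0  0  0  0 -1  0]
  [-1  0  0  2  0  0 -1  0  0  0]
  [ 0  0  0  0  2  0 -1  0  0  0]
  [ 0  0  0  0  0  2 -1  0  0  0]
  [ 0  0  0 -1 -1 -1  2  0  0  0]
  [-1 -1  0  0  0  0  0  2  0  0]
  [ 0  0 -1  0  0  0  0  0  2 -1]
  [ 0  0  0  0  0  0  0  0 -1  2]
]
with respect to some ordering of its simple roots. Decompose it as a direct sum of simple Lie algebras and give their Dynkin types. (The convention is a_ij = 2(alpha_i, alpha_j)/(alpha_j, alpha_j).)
type A_3 ⊕ type D_7

The diagram associated to this matrix has two connected components: the simple roots {alpha_3, alpha_9, alpha_10} form a chain of 3 nodes with single edges (A_3), and {alpha_1, alpha_2, alpha_4, alpha_5, alpha_6, alpha_7, alpha_8} form a chain of 5 nodes with a fork of two nodes at one end (D_7). A semisimple Lie algebra decomposes uniquely as the direct sum of simple ideals, one per connected component of its Dynkin diagram, so g ≅ A_3 ⊕ D_7 (dimension 15 + 91 = 106).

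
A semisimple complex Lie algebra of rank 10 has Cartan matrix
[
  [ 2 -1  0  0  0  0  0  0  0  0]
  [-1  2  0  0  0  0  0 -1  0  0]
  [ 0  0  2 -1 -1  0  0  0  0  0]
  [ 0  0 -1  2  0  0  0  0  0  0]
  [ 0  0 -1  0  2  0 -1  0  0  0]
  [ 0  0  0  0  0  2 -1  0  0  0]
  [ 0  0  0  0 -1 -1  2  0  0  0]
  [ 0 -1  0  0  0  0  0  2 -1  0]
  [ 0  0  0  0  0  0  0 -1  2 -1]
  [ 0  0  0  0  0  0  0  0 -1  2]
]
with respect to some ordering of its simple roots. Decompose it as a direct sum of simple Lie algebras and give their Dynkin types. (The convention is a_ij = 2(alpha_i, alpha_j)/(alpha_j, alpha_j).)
The diagram associated to this matrix has two connected components: the simple roots {alpha_1, alpha_2, alpha_8, alpha_9, alpha_10} form a chain of 5 nodes with single edges (A_5), and {alpha_3, alpha_4, alpha_5, alpha_6, alpha_7} form a chain of 5 nodes with single edges (A_5). A semisimple Lie algebra decomposes uniquely as the direct sum of simple ideals, one per connected component of its Dynkin diagram, so g ≅ A_5 ⊕ A_5 (dimension 35 + 35 = 70).

A5 ⊕ A5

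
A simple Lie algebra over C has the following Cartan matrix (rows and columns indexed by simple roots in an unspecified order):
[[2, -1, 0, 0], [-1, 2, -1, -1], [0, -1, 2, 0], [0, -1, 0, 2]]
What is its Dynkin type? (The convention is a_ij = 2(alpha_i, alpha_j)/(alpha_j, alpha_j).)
D_4 (so(8))

The matrix has rank 4 with 2's on the diagonal. Reading the off-diagonal entries as Dynkin edges (a single edge where a_ij = a_ji = -1; a double or triple edge where a_ij * a_ji = 2 or 3), the diagram is a chain of 2 nodes with a fork of two nodes at one end (D_4). One simple-root ordering that puts it in standard form is (alpha_4, alpha_2, alpha_3, alpha_1). So the algebra is type D_4, i.e. so(8).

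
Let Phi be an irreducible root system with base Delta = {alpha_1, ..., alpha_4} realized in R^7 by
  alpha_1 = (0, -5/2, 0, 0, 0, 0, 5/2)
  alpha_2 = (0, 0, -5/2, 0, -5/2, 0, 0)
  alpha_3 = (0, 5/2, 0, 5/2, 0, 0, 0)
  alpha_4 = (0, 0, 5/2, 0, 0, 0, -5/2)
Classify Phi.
Compute the Cartan integers a_ij = 2(alpha_i, alpha_j)/(alpha_j, alpha_j); the resulting 4x4 Cartan matrix is
[[2, 0, -1, -1], [0, 2, 0, -1], [-1, 0, 2, 0], [-1, -1, 0, 2]].
All simple roots have the same length, so the diagram is simply laced. The associated Dynkin diagram is a chain of 4 nodes with single edges (A_4), so the type is A_4 (the algebra sl(5)).

A4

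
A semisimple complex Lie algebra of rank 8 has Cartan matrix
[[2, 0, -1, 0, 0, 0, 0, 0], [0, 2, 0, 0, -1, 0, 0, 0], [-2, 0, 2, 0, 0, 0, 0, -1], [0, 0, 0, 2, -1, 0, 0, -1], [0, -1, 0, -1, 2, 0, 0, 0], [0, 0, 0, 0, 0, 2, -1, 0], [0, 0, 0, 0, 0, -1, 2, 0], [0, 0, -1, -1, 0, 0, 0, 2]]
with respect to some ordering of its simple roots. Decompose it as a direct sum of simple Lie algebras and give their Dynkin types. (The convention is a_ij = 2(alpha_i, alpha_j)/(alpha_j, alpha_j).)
The diagram associated to this matrix has two connected components: the simple roots {alpha_6, alpha_7} form a chain of 2 nodes with single edges (A_2), and {alpha_1, alpha_2, alpha_3, alpha_4, alpha_5, alpha_8} form a chain of 6 nodes with a double edge at one end; the terminal node there is the unique short simple root (B_6). A semisimple Lie algebra decomposes uniquely as the direct sum of simple ideals, one per connected component of its Dynkin diagram, so g ≅ A_2 ⊕ B_6 (dimension 8 + 78 = 86).

A_2 (sl(3)) + B_6 (so(13))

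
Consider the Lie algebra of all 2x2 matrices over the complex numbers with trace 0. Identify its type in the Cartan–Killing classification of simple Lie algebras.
A1

This is sl(2), which has dimension 2^2 - 1 = 3 and rank 2 - 1 = 1 (a Cartan subalgebra is the diagonal traceless matrices). In the classification of classical Lie algebras, the special linear algebra sl(n+1) has type A_n; here n = 1, so the Dynkin diagram is a chain of 1 nodes with single edges (A_1). Hence the type is A_1.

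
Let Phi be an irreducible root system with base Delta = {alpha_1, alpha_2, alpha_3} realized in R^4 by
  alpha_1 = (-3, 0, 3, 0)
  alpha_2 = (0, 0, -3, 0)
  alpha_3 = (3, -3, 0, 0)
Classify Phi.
B_3

Compute the Cartan integers a_ij = 2(alpha_i, alpha_j)/(alpha_j, alpha_j); the resulting 3x3 Cartan matrix is
[[2, -2, -1], [-1, 2, 0], [-1, 0, 2]].
The roots have two lengths (squared-length ratio 2:1); the short ones are alpha_{2}. The associated Dynkin diagram is a chain of 3 nodes with a double edge at one end; the terminal node there is the unique short simple root (B_3), so the type is B_3 (the algebra so(7)).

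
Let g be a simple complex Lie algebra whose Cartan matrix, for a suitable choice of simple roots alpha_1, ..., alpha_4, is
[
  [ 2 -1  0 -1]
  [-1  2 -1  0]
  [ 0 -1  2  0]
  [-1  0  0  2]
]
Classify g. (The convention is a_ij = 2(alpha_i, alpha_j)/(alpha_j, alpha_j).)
The matrix has rank 4 with 2's on the diagonal. Reading the off-diagonal entries as Dynkin edges (a single edge where a_ij = a_ji = -1; a double or triple edge where a_ij * a_ji = 2 or 3), the diagram is a chain of 4 nodes with single edges (A_4). One simple-root ordering that puts it in standard form is (alpha_3, alpha_2, alpha_1, alpha_4). So the algebra is type A_4, i.e. sl(5).

type A_4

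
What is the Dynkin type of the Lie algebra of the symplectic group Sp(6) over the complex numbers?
C_3

This is sp(6), which has dimension 6(6+1)/2 = 21 and rank 6/2 = 3. In the classification of classical Lie algebras, the symplectic algebra sp(2n) has type C_n; here n = 3, so the Dynkin diagram is a chain of 3 nodes with a double edge at one end; the terminal node there is the unique long simple root (C_3). Hence the type is C_3.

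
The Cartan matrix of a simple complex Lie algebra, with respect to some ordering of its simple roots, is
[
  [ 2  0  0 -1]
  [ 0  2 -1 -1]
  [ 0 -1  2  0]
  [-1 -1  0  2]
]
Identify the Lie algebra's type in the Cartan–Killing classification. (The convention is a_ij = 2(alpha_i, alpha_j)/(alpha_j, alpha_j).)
A_4

The matrix has rank 4 with 2's on the diagonal. Reading the off-diagonal entries as Dynkin edges (a single edge where a_ij = a_ji = -1; a double or triple edge where a_ij * a_ji = 2 or 3), the diagram is a chain of 4 nodes with single edges (A_4). One simple-root ordering that puts it in standard form is (alpha_3, alpha_2, alpha_4, alpha_1). So the algebra is type A_4, i.e. sl(5).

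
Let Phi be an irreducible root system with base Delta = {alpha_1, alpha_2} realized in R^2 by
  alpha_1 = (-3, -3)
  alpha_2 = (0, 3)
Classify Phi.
B2

Compute the Cartan integers a_ij = 2(alpha_i, alpha_j)/(alpha_j, alpha_j); the resulting 2x2 Cartan matrix is
[[2, -2], [-1, 2]].
The roots have two lengths (squared-length ratio 2:1); the short ones are alpha_{2}. The associated Dynkin diagram is a chain of 2 nodes with a double edge at one end; the terminal node there is the unique short simple root (B_2), so the type is B_2 (the algebra so(5)).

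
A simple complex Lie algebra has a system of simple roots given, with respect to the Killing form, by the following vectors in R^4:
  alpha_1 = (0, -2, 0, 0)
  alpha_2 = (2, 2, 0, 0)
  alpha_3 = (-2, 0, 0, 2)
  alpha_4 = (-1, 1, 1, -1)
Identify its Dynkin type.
Compute the Cartan integers a_ij = 2(alpha_i, alpha_j)/(alpha_j, alpha_j); the resulting 4x4 Cartan matrix is
[[2, -1, 0, -1], [-2, 2, -1, 0], [0, -1, 2, 0], [-1, 0, 0, 2]].
The roots have two lengths (squared-length ratio 2:1); the short ones are alpha_{1,4}. The associated Dynkin diagram is a chain of 4 nodes with a double edge between the middle two (F_4), so the type is F_4.

F_4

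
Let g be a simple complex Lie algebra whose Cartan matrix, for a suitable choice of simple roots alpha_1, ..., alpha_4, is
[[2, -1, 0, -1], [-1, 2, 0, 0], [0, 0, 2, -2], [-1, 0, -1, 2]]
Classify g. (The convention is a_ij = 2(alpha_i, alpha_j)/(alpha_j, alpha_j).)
The matrix has rank 4 with 2's on the diagonal. Reading the off-diagonal entries as Dynkin edges (a single edge where a_ij = a_ji = -1; a double or triple edge where a_ij * a_ji = 2 or 3), the diagram is a chain of 4 nodes with a double edge at one end; the terminal node there is the unique long simple root (C_4). One simple-root ordering that puts it in standard form is (alpha_2, alpha_1, alpha_4, alpha_3). So the algebra is type C_4, i.e. sp(8).

C_4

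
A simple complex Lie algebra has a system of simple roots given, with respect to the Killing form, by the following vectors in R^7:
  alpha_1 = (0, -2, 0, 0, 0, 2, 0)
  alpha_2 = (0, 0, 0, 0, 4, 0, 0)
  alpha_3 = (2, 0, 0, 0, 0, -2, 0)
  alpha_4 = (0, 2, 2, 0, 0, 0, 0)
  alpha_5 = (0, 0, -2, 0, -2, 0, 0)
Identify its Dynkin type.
Compute the Cartan integers a_ij = 2(alpha_i, alpha_j)/(alpha_j, alpha_j); the resulting 5x5 Cartan matrix is
[[2, 0, -1, -1, 0], [0, 2, 0, 0, -2], [-1, 0, 2, 0, 0], [-1, 0, 0, 2, -1], [0, -1, 0, -1, 2]].
The roots have two lengths (squared-length ratio 2:1); the short ones are alpha_{1,3,4,5}. The associated Dynkin diagram is a chain of 5 nodes with a double edge at one end; the terminal node there is the unique long simple root (C_5), so the type is C_5 (the algebra sp(10)).

C_5 (sp(10))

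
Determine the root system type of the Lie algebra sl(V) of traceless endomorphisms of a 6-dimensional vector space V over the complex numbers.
A5

This is sl(6), which has dimension 6^2 - 1 = 35 and rank 6 - 1 = 5 (a Cartan subalgebra is the diagonal traceless matrices). In the classification of classical Lie algebras, the special linear algebra sl(n+1) has type A_n; here n = 5, so the Dynkin diagram is a chain of 5 nodes with single edges (A_5). Hence the type is A_5.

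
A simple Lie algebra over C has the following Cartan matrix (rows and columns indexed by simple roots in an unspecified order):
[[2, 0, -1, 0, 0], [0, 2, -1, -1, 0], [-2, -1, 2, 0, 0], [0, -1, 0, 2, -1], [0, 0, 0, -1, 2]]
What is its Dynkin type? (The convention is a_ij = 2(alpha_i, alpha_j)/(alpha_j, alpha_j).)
B5

The matrix has rank 5 with 2's on the diagonal. Reading the off-diagonal entries as Dynkin edges (a single edge where a_ij = a_ji = -1; a double or triple edge where a_ij * a_ji = 2 or 3), the diagram is a chain of 5 nodes with a double edge at one end; the terminal node there is the unique short simple root (B_5). One simple-root ordering that puts it in standard form is (alpha_5, alpha_4, alpha_2, alpha_3, alpha_1). So the algebra is type B_5, i.e. so(11).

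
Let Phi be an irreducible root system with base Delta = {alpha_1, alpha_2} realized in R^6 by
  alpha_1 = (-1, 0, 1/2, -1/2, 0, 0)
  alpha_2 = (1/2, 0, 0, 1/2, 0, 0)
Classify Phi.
Compute the Cartan integers a_ij = 2(alpha_i, alpha_j)/(alpha_j, alpha_j); the resulting 2x2 Cartan matrix is
[[2, -3], [-1, 2]].
The roots have two lengths (squared-length ratio 3:1); the short ones are alpha_{2}. The associated Dynkin diagram is two nodes joined by a triple edge (G_2), so the type is G_2.

type G_2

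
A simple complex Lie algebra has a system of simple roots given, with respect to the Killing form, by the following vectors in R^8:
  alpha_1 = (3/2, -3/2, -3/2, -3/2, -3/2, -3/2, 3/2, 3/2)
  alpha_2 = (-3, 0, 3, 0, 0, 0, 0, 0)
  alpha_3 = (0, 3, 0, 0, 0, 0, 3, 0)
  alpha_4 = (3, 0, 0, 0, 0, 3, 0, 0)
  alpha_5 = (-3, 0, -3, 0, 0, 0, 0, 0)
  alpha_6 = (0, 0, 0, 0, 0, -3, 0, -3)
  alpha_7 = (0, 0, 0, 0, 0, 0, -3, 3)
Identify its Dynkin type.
Compute the Cartan integers a_ij = 2(alpha_i, alpha_j)/(alpha_j, alpha_j); the resulting 7x7 Cartan matrix is
[[2, -1, 0, 0, 0, 0, 0], [-1, 2, 0, -1, 0, 0, 0], [0, 0, 2, 0, 0, 0, -1], [0, -1, 0, 2, -1, -1, 0], [0, 0, 0, -1, 2, 0, 0], [0, 0, 0, -1, 0, 2, -1], [0, 0, -1, 0, 0, -1, 2]].
All simple roots have the same length, so the diagram is simply laced. The associated Dynkin diagram is a chain of 6 nodes with one extra node attached to the third node from one end (E_7), so the type is E_7.

type E_7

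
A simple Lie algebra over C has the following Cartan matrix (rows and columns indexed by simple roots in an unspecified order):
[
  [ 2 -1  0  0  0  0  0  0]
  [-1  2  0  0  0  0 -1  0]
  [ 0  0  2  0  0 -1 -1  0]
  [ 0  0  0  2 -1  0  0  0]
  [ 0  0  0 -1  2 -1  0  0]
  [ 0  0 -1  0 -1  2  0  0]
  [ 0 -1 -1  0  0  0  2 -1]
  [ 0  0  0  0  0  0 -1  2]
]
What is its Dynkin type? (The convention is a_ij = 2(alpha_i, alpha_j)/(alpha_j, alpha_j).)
E_8

The matrix has rank 8 with 2's on the diagonal. Reading the off-diagonal entries as Dynkin edges (a single edge where a_ij = a_ji = -1; a double or triple edge where a_ij * a_ji = 2 or 3), the diagram is a chain of 7 nodes with one extra node attached to the third node from one end (E_8). One simple-root ordering that puts it in standard form is (alpha_1, alpha_8, alpha_2, alpha_7, alpha_3, alpha_6, alpha_5, alpha_4). So the algebra is type E_8.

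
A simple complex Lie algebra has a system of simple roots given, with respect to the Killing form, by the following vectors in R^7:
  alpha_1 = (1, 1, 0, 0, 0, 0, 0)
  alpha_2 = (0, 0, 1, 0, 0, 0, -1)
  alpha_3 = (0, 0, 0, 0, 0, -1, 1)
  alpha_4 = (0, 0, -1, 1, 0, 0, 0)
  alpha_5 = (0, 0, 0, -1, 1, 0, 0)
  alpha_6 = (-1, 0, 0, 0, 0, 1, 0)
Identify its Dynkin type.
Compute the Cartan integers a_ij = 2(alpha_i, alpha_j)/(alpha_j, alpha_j); the resulting 6x6 Cartan matrix is
[[2, 0, 0, 0, 0, -1], [0, 2, -1, -1, 0, 0], [0, -1, 2, 0, 0, -1], [0, -1, 0, 2, -1, 0], [0, 0, 0, -1, 2, 0], [-1, 0, -1, 0, 0, 2]].
All simple roots have the same length, so the diagram is simply laced. The associated Dynkin diagram is a chain of 6 nodes with single edges (A_6), so the type is A_6 (the algebra sl(7)).

A_6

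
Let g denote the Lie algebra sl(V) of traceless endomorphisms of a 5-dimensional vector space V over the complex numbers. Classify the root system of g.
A_4 (sl(5))

This is sl(5), which has dimension 5^2 - 1 = 24 and rank 5 - 1 = 4 (a Cartan subalgebra is the diagonal traceless matrices). In the classification of classical Lie algebras, the special linear algebra sl(n+1) has type A_n; here n = 4, so the Dynkin diagram is a chain of 4 nodes with single edges (A_4). Hence the type is A_4.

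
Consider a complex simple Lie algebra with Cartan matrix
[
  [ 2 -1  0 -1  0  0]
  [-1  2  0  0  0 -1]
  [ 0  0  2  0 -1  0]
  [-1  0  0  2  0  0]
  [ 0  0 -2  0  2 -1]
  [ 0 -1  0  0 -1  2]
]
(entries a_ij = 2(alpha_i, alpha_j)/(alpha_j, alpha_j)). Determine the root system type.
The matrix has rank 6 with 2's on the diagonal. Reading the off-diagonal entries as Dynkin edges (a single edge where a_ij = a_ji = -1; a double or triple edge where a_ij * a_ji = 2 or 3), the diagram is a chain of 6 nodes with a double edge at one end; the terminal node there is the unique short simple root (B_6). One simple-root ordering that puts it in standard form is (alpha_4, alpha_1, alpha_2, alpha_6, alpha_5, alpha_3). So the algebra is type B_6, i.e. so(13).

B6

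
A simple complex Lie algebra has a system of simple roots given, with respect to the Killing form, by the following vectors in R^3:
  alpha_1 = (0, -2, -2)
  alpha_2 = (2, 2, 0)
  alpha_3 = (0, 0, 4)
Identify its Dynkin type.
type C_3

Compute the Cartan integers a_ij = 2(alpha_i, alpha_j)/(alpha_j, alpha_j); the resulting 3x3 Cartan matrix is
[[2, -1, -1], [-1, 2, 0], [-2, 0, 2]].
The roots have two lengths (squared-length ratio 2:1); the short ones are alpha_{1,2}. The associated Dynkin diagram is a chain of 3 nodes with a double edge at one end; the terminal node there is the unique long simple root (C_3), so the type is C_3 (the algebra sp(6)).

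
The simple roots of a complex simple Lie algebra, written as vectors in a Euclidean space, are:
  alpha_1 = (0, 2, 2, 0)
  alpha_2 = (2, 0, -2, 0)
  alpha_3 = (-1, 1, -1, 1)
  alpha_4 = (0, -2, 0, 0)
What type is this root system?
Compute the Cartan integers a_ij = 2(alpha_i, alpha_j)/(alpha_j, alpha_j); the resulting 4x4 Cartan matrix is
[[2, -1, 0, -2], [-1, 2, 0, 0], [0, 0, 2, -1], [-1, 0, -1, 2]].
The roots have two lengths (squared-length ratio 2:1); the short ones are alpha_{3,4}. The associated Dynkin diagram is a chain of 4 nodes with a double edge between the middle two (F_4), so the type is F_4.

type F_4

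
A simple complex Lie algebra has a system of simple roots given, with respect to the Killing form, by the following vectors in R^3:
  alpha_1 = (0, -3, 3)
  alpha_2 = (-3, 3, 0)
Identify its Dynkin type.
Compute the Cartan integers a_ij = 2(alpha_i, alpha_j)/(alpha_j, alpha_j); the resulting 2x2 Cartan matrix is
[[2, -1], [-1, 2]].
All simple roots have the same length, so the diagram is simply laced. The associated Dynkin diagram is a chain of 2 nodes with single edges (A_2), so the type is A_2 (the algebra sl(3)).

A_2 (sl(3))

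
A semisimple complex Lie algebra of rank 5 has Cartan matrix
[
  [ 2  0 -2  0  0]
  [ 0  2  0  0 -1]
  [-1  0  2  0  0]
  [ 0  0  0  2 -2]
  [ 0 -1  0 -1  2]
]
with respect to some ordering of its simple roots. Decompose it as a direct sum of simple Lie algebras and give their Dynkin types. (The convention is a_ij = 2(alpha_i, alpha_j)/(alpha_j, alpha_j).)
The diagram associated to this matrix has two connected components: the simple roots {alpha_1, alpha_3} form a chain of 2 nodes with a double edge at one end; the terminal node there is the unique short simple root (B_2), and {alpha_2, alpha_4, alpha_5} form a chain of 3 nodes with a double edge at one end; the terminal node there is the unique long simple root (C_3). A semisimple Lie algebra decomposes uniquely as the direct sum of simple ideals, one per connected component of its Dynkin diagram, so g ≅ B_2 ⊕ C_3 (dimension 10 + 21 = 31).

type B_2 ⊕ type C_3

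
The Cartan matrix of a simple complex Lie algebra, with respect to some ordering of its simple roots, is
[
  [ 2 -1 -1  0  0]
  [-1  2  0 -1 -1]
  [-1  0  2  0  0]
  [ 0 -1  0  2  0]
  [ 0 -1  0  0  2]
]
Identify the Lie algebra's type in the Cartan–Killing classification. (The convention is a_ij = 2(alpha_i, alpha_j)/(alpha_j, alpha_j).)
D5

The matrix has rank 5 with 2's on the diagonal. Reading the off-diagonal entries as Dynkin edges (a single edge where a_ij = a_ji = -1; a double or triple edge where a_ij * a_ji = 2 or 3), the diagram is a chain of 3 nodes with a fork of two nodes at one end (D_5). One simple-root ordering that puts it in standard form is (alpha_3, alpha_1, alpha_2, alpha_4, alpha_5). So the algebra is type D_5, i.e. so(10).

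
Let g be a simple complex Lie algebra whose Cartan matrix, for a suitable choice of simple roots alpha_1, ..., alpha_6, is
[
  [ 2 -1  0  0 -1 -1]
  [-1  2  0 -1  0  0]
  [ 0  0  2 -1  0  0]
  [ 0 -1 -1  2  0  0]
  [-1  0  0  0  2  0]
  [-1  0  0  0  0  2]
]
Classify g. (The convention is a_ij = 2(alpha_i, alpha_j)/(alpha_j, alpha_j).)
The matrix has rank 6 with 2's on the diagonal. Reading the off-diagonal entries as Dynkin edges (a single edge where a_ij = a_ji = -1; a double or triple edge where a_ij * a_ji = 2 or 3), the diagram is a chain of 4 nodes with a fork of two nodes at one end (D_6). One simple-root ordering that puts it in standard form is (alpha_3, alpha_4, alpha_2, alpha_1, alpha_5, alpha_6). So the algebra is type D_6, i.e. so(12).

D_6 (so(12))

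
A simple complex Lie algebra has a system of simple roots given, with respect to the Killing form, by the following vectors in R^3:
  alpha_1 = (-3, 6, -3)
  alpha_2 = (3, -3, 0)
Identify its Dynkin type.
G2

Compute the Cartan integers a_ij = 2(alpha_i, alpha_j)/(alpha_j, alpha_j); the resulting 2x2 Cartan matrix is
[[2, -3], [-1, 2]].
The roots have two lengths (squared-length ratio 3:1); the short ones are alpha_{2}. The associated Dynkin diagram is two nodes joined by a triple edge (G_2), so the type is G_2.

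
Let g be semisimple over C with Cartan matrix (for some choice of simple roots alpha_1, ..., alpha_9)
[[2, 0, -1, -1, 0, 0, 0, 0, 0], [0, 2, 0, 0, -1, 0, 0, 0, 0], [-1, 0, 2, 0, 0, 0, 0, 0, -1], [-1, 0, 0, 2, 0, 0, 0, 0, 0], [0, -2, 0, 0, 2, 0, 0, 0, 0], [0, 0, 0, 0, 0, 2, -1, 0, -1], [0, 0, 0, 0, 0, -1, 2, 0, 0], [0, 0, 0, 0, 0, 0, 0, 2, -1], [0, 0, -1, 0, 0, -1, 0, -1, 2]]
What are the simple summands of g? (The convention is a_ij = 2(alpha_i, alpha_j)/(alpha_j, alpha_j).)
The diagram associated to this matrix has two connected components: the simple roots {alpha_2, alpha_5} form a chain of 2 nodes with a double edge at one end; the terminal node there is the unique short simple root (B_2), and {alpha_1, alpha_3, alpha_4, alpha_6, alpha_7, alpha_8, alpha_9} form a chain of 6 nodes with one extra node attached to the third node from one end (E_7). A semisimple Lie algebra decomposes uniquely as the direct sum of simple ideals, one per connected component of its Dynkin diagram, so g ≅ B_2 ⊕ E_7 (dimension 10 + 133 = 143).

B_2 (so(5)) ⊕ E_7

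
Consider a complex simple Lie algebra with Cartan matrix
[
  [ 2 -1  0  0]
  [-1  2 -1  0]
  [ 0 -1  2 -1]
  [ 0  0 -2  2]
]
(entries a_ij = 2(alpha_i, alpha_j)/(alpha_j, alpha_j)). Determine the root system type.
type C_4

The matrix has rank 4 with 2's on the diagonal. Reading the off-diagonal entries as Dynkin edges (a single edge where a_ij = a_ji = -1; a double or triple edge where a_ij * a_ji = 2 or 3), the diagram is a chain of 4 nodes with a double edge at one end; the terminal node there is the unique long simple root (C_4). One simple-root ordering that puts it in standard form is (alpha_1, alpha_2, alpha_3, alpha_4). So the algebra is type C_4, i.e. sp(8).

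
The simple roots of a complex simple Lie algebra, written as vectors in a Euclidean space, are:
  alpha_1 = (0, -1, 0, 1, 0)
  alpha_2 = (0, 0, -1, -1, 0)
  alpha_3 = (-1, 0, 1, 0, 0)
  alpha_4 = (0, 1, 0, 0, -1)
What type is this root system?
Compute the Cartan integers a_ij = 2(alpha_i, alpha_j)/(alpha_j, alpha_j); the resulting 4x4 Cartan matrix is
[[2, -1, 0, -1], [-1, 2, -1, 0], [0, -1, 2, 0], [-1, 0, 0, 2]].
All simple roots have the same length, so the diagram is simply laced. The associated Dynkin diagram is a chain of 4 nodes with single edges (A_4), so the type is A_4 (the algebra sl(5)).

A4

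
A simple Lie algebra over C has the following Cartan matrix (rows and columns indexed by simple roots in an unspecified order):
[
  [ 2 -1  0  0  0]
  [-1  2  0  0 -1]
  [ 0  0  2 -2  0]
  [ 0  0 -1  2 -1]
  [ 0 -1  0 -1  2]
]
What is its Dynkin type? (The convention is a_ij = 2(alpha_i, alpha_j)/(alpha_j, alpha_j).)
The matrix has rank 5 with 2's on the diagonal. Reading the off-diagonal entries as Dynkin edges (a single edge where a_ij = a_ji = -1; a double or triple edge where a_ij * a_ji = 2 or 3), the diagram is a chain of 5 nodes with a double edge at one end; the terminal node there is the unique long simple root (C_5). One simple-root ordering that puts it in standard form is (alpha_1, alpha_2, alpha_5, alpha_4, alpha_3). So the algebra is type C_5, i.e. sp(10).

C5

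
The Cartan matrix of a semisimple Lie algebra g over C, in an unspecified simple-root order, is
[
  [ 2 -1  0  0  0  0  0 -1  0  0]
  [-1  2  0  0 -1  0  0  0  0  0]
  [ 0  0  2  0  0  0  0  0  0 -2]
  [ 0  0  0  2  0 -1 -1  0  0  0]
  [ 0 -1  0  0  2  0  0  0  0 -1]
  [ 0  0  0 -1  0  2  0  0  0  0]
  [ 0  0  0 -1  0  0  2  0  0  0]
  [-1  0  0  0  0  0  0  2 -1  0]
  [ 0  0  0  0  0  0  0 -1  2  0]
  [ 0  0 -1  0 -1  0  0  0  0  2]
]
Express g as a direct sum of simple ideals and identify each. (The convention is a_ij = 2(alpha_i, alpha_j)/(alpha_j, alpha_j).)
The diagram associated to this matrix has two connected components: the simple roots {alpha_4, alpha_6, alpha_7} form a chain of 3 nodes with single edges (A_3), and {alpha_1, alpha_2, alpha_3, alpha_5, alpha_8, alpha_9, alpha_10} form a chain of 7 nodes with a double edge at one end; the terminal node there is the unique long simple root (C_7). A semisimple Lie algebra decomposes uniquely as the direct sum of simple ideals, one per connected component of its Dynkin diagram, so g ≅ A_3 ⊕ C_7 (dimension 15 + 105 = 120).

A_3 ⊕ C_7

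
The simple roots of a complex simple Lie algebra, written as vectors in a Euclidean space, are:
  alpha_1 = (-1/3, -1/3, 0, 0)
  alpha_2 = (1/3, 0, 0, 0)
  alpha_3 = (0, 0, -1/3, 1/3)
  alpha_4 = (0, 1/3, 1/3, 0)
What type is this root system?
Compute the Cartan integers a_ij = 2(alpha_i, alpha_j)/(alpha_j, alpha_j); the resulting 4x4 Cartan matrix is
[[2, -2, 0, -1], [-1, 2, 0, 0], [0, 0, 2, -1], [-1, 0, -1, 2]].
The roots have two lengths (squared-length ratio 2:1); the short ones are alpha_{2}. The associated Dynkin diagram is a chain of 4 nodes with a double edge at one end; the terminal node there is the unique short simple root (B_4), so the type is B_4 (the algebra so(9)).

type B_4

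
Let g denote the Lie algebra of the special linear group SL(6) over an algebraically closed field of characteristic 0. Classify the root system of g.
This is sl(6), which has dimension 6^2 - 1 = 35 and rank 6 - 1 = 5 (a Cartan subalgebra is the diagonal traceless matrices). In the classification of classical Lie algebras, the special linear algebra sl(n+1) has type A_n; here n = 5, so the Dynkin diagram is a chain of 5 nodes with single edges (A_5). Hence the type is A_5.

A_5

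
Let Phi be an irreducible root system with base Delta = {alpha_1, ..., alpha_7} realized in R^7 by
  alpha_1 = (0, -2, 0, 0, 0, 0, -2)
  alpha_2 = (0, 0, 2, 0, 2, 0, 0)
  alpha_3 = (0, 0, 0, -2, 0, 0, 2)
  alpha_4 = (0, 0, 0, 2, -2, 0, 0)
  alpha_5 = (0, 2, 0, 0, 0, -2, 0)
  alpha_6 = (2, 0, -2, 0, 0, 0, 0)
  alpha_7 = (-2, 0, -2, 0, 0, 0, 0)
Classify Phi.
Compute the Cartan integers a_ij = 2(alpha_i, alpha_j)/(alpha_j, alpha_j); the resulting 7x7 Cartan matrix is
[[2, 0, -1, 0, -1, 0, 0], [0, 2, 0, -1, 0, -1, -1], [-1, 0, 2, -1, 0, 0, 0], [0, -1, -1, 2, 0, 0, 0], [-1, 0, 0, 0, 2, 0, 0], [0, -1, 0, 0, 0, 2, 0], [0, -1, 0, 0, 0, 0, 2]].
All simple roots have the same length, so the diagram is simply laced. The associated Dynkin diagram is a chain of 5 nodes with a fork of two nodes at one end (D_7), so the type is D_7 (the algebra so(14)).

D7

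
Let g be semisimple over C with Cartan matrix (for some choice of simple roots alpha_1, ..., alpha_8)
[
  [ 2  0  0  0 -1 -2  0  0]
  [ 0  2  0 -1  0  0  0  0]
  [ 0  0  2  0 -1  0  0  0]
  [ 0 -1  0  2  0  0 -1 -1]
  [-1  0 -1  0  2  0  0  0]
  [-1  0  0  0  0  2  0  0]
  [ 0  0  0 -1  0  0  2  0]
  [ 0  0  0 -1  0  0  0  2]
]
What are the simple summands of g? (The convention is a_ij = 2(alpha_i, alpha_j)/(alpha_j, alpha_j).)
type B_4 + type D_4

The diagram associated to this matrix has two connected components: the simple roots {alpha_1, alpha_3, alpha_5, alpha_6} form a chain of 4 nodes with a double edge at one end; the terminal node there is the unique short simple root (B_4), and {alpha_2, alpha_4, alpha_7, alpha_8} form a chain of 2 nodes with a fork of two nodes at one end (D_4). A semisimple Lie algebra decomposes uniquely as the direct sum of simple ideals, one per connected component of its Dynkin diagram, so g ≅ B_4 ⊕ D_4 (dimension 36 + 28 = 64).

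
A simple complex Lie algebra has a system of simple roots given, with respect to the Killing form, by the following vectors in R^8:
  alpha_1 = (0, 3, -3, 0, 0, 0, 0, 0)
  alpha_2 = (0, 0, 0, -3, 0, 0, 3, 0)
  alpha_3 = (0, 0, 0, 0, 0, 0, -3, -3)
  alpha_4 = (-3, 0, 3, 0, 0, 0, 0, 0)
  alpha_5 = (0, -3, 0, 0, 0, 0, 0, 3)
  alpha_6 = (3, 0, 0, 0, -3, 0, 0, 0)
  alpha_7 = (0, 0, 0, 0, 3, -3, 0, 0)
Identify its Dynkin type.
Compute the Cartan integers a_ij = 2(alpha_i, alpha_j)/(alpha_j, alpha_j); the resulting 7x7 Cartan matrix is
[[2, 0, 0, -1, -1, 0, 0], [0, 2, -1, 0, 0, 0, 0], [0, -1, 2, 0, -1, 0, 0], [-1, 0, 0, 2, 0, -1, 0], [-1, 0, -1, 0, 2, 0, 0], [0, 0, 0, -1, 0, 2, -1], [0, 0, 0, 0, 0, -1, 2]].
All simple roots have the same length, so the diagram is simply laced. The associated Dynkin diagram is a chain of 7 nodes with single edges (A_7), so the type is A_7 (the algebra sl(8)).

A7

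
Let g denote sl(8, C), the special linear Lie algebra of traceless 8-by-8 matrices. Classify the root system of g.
This is sl(8), which has dimension 8^2 - 1 = 63 and rank 8 - 1 = 7 (a Cartan subalgebra is the diagonal traceless matrices). In the classification of classical Lie algebras, the special linear algebra sl(n+1) has type A_n; here n = 7, so the Dynkin diagram is a chain of 7 nodes with single edges (A_7). Hence the type is A_7.

A_7 (sl(8))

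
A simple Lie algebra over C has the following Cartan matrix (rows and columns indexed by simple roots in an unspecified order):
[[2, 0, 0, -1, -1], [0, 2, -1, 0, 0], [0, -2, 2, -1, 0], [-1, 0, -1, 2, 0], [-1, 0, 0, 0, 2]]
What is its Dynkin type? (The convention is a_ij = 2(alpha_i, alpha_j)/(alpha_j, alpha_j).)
The matrix has rank 5 with 2's on the diagonal. Reading the off-diagonal entries as Dynkin edges (a single edge where a_ij = a_ji = -1; a double or triple edge where a_ij * a_ji = 2 or 3), the diagram is a chain of 5 nodes with a double edge at one end; the terminal node there is the unique short simple root (B_5). One simple-root ordering that puts it in standard form is (alpha_5, alpha_1, alpha_4, alpha_3, alpha_2). So the algebra is type B_5, i.e. so(11).

B5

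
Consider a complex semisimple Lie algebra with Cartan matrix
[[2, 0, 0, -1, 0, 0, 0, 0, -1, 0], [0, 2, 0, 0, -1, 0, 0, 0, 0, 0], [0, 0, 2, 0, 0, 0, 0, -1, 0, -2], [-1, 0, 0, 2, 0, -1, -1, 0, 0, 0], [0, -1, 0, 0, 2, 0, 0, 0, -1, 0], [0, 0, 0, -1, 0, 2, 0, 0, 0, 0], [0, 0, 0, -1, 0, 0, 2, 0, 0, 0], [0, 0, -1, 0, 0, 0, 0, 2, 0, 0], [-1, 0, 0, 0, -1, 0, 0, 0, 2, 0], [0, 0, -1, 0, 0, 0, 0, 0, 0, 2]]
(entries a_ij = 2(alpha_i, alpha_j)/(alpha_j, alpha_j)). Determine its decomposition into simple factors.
The diagram associated to this matrix has two connected components: the simple roots {alpha_3, alpha_8, alpha_10} form a chain of 3 nodes with a double edge at one end; the terminal node there is the unique short simple root (B_3), and {alpha_1, alpha_2, alpha_4, alpha_5, alpha_6, alpha_7, alpha_9} form a chain of 5 nodes with a fork of two nodes at one end (D_7). A semisimple Lie algebra decomposes uniquely as the direct sum of simple ideals, one per connected component of its Dynkin diagram, so g ≅ B_3 ⊕ D_7 (dimension 21 + 91 = 112).

type B_3 + type D_7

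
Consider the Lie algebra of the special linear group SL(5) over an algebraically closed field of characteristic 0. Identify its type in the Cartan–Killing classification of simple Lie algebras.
This is sl(5), which has dimension 5^2 - 1 = 24 and rank 5 - 1 = 4 (a Cartan subalgebra is the diagonal traceless matrices). In the classification of classical Lie algebras, the special linear algebra sl(n+1) has type A_n; here n = 4, so the Dynkin diagram is a chain of 4 nodes with single edges (A_4). Hence the type is A_4.

type A_4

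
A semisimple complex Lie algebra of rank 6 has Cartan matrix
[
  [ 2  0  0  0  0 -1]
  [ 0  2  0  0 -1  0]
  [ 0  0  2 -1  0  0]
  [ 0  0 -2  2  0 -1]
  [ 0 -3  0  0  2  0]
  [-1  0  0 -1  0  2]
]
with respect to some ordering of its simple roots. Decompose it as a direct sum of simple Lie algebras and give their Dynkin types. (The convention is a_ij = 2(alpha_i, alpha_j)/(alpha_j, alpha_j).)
B_4 ⊕ G_2

The diagram associated to this matrix has two connected components: the simple roots {alpha_1, alpha_3, alpha_4, alpha_6} form a chain of 4 nodes with a double edge at one end; the terminal node there is the unique short simple root (B_4), and {alpha_2, alpha_5} form two nodes joined by a triple edge (G_2). A semisimple Lie algebra decomposes uniquely as the direct sum of simple ideals, one per connected component of its Dynkin diagram, so g ≅ B_4 ⊕ G_2 (dimension 36 + 14 = 50).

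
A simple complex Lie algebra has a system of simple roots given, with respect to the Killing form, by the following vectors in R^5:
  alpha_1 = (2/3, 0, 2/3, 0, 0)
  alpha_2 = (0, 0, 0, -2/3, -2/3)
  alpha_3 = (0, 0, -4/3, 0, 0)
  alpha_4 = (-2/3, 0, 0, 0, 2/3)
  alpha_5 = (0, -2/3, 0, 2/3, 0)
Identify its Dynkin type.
C_5 (sp(10))

Compute the Cartan integers a_ij = 2(alpha_i, alpha_j)/(alpha_j, alpha_j); the resulting 5x5 Cartan matrix is
[[2, 0, -1, -1, 0], [0, 2, 0, -1, -1], [-2, 0, 2, 0, 0], [-1, -1, 0, 2, 0], [0, -1, 0, 0, 2]].
The roots have two lengths (squared-length ratio 2:1); the short ones are alpha_{1,2,4,5}. The associated Dynkin diagram is a chain of 5 nodes with a double edge at one end; the terminal node there is the unique long simple root (C_5), so the type is C_5 (the algebra sp(10)).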